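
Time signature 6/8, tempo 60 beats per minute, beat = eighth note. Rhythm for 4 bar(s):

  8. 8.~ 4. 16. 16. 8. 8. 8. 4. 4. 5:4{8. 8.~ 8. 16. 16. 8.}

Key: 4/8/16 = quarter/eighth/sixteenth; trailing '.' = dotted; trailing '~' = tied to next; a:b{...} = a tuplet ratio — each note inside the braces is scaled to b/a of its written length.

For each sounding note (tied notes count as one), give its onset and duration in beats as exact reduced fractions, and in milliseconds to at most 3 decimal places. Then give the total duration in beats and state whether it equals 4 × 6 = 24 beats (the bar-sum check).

1) 0.0ms=0b +1500.0ms=3/2b
2) 1500.0ms=3/2b +4500.0ms=9/2b
3) 6000.0ms=6b +750.0ms=3/4b
4) 6750.0ms=27/4b +750.0ms=3/4b
5) 7500.0ms=15/2b +1500.0ms=3/2b
6) 9000.0ms=9b +1500.0ms=3/2b
7) 10500.0ms=21/2b +1500.0ms=3/2b
8) 12000.0ms=12b +3000.0ms=3b
9) 15000.0ms=15b +3000.0ms=3b
10) 18000.0ms=18b +1200.0ms=6/5b
11) 19200.0ms=96/5b +2400.0ms=12/5b
12) 21600.0ms=108/5b +600.0ms=3/5b
13) 22200.0ms=111/5b +600.0ms=3/5b
14) 22800.0ms=114/5b +1200.0ms=6/5b
Σ=24b of 24 (60bpm 6/8) — PASS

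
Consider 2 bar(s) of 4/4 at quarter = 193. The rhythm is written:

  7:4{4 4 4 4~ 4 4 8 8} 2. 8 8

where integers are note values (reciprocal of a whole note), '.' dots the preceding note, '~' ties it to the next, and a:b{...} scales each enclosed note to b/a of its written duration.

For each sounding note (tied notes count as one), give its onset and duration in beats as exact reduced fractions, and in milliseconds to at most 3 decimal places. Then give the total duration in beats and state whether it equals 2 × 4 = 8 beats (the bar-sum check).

1) 0.0ms=0b +177.646ms=4/7b
2) 177.646ms=4/7b +177.646ms=4/7b
3) 355.292ms=8/7b +177.646ms=4/7b
4) 532.939ms=12/7b +355.292ms=8/7b
5) 888.231ms=20/7b +177.646ms=4/7b
6) 1065.877ms=24/7b +88.823ms=2/7b
7) 1154.7ms=26/7b +88.823ms=2/7b
8) 1243.523ms=4b +932.642ms=3b
9) 2176.166ms=7b +155.44ms=1/2b
10) 2331.606ms=15/2b +155.44ms=1/2b
Σ=8b of 8 (193bpm 4/4) — PASS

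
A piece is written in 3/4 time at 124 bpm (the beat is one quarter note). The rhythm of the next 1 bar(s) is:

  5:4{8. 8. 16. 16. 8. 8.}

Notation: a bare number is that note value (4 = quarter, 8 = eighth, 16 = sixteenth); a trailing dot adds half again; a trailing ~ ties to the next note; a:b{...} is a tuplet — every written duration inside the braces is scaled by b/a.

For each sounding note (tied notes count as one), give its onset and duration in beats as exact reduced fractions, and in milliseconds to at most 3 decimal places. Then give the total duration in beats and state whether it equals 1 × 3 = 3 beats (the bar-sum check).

1) 0.0ms=0b +290.323ms=3/5b
2) 290.323ms=3/5b +290.323ms=3/5b
3) 580.645ms=6/5b +145.161ms=3/10b
4) 725.806ms=3/2b +145.161ms=3/10b
5) 870.968ms=9/5b +290.323ms=3/5b
6) 1161.29ms=12/5b +290.323ms=3/5b
Σ=3b of 3 (124bpm 3/4) — PASS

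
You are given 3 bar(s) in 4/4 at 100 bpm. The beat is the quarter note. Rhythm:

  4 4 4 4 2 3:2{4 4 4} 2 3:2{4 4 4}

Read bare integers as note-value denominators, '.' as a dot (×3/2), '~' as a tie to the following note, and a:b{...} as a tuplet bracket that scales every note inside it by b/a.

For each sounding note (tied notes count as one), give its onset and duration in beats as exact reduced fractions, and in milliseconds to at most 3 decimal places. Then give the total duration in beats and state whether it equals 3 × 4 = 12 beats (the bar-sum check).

1) 0.0ms=0b +600.0ms=1b
2) 600.0ms=1b +600.0ms=1b
3) 1200.0ms=2b +600.0ms=1b
4) 1800.0ms=3b +600.0ms=1b
5) 2400.0ms=4b +1200.0ms=2b
6) 3600.0ms=6b +400.0ms=2/3b
7) 4000.0ms=20/3b +400.0ms=2/3b
8) 4400.0ms=22/3b +400.0ms=2/3b
9) 4800.0ms=8b +1200.0ms=2b
10) 6000.0ms=10b +400.0ms=2/3b
11) 6400.0ms=32/3b +400.0ms=2/3b
12) 6800.0ms=34/3b +400.0ms=2/3b
Σ=12b of 12 (100bpm 4/4) — PASS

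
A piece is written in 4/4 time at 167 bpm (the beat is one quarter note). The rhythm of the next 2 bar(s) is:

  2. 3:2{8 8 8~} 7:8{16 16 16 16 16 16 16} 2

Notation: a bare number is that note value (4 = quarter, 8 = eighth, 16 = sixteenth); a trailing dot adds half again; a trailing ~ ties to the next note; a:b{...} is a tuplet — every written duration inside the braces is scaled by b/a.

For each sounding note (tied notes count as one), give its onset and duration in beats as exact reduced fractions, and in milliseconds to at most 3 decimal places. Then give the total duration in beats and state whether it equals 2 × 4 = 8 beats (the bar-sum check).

1) 0.0ms=0b +1077.844ms=3b
2) 1077.844ms=3b +119.76ms=1/3b
3) 1197.605ms=10/3b +119.76ms=1/3b
4) 1317.365ms=11/3b +222.412ms=13/21b
5) 1539.778ms=30/7b +102.652ms=2/7b
6) 1642.429ms=32/7b +102.652ms=2/7b
7) 1745.081ms=34/7b +102.652ms=2/7b
8) 1847.733ms=36/7b +102.652ms=2/7b
9) 1950.385ms=38/7b +102.652ms=2/7b
10) 2053.037ms=40/7b +102.652ms=2/7b
11) 2155.689ms=6b +718.563ms=2b
Σ=8b of 8 (167bpm 4/4) — PASS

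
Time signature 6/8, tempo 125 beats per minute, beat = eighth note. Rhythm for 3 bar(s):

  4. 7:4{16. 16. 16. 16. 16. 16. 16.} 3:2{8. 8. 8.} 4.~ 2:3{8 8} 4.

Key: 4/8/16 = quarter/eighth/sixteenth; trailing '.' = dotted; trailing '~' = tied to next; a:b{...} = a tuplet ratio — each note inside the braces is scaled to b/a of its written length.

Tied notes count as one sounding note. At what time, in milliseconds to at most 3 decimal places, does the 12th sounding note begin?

note 12 onset = 9b = 4320.0ms

1. 0.0ms @ 0 + 1440.0ms (3)
2. 1440.0ms @ 3 + 205.714ms (3/7)
3. 1645.714ms @ 24/7 + 205.714ms (3/7)
4. 1851.429ms @ 27/7 + 205.714ms (3/7)
5. 2057.143ms @ 30/7 + 205.714ms (3/7)
6. 2262.857ms @ 33/7 + 205.714ms (3/7)
7. 2468.571ms @ 36/7 + 205.714ms (3/7)
8. 2674.286ms @ 39/7 + 205.714ms (3/7)
9. 2880.0ms @ 6 + 480.0ms (1)
10. 3360.0ms @ 7 + 480.0ms (1)
11. 3840.0ms @ 8 + 480.0ms (1)
12. 4320.0ms @ 9 + 2160.0ms (9/2)
13. 6480.0ms @ 27/2 + 720.0ms (3/2)
14. 7200.0ms @ 15 + 1440.0ms (3)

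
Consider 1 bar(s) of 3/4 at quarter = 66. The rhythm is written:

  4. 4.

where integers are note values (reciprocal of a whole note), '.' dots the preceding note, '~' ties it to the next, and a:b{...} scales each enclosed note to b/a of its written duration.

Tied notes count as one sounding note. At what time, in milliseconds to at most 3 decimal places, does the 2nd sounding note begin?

note 2 onset = 3/2b = 1363.636ms

1. 0.0ms @ 0 + 1363.636ms (3/2)
2. 1363.636ms @ 3/2 + 1363.636ms (3/2)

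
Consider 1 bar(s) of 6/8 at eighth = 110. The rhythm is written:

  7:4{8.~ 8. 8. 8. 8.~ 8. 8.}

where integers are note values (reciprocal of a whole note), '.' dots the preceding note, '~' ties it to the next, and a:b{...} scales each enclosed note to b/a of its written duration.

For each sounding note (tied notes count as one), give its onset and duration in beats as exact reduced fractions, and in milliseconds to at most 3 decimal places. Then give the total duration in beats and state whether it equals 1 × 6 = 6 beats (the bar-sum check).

1) 0.0ms=0b +935.065ms=12/7b
2) 935.065ms=12/7b +467.532ms=6/7b
3) 1402.597ms=18/7b +467.532ms=6/7b
4) 1870.13ms=24/7b +935.065ms=12/7b
5) 2805.195ms=36/7b +467.532ms=6/7b
Σ=6b of 6 (110bpm 6/8) — PASS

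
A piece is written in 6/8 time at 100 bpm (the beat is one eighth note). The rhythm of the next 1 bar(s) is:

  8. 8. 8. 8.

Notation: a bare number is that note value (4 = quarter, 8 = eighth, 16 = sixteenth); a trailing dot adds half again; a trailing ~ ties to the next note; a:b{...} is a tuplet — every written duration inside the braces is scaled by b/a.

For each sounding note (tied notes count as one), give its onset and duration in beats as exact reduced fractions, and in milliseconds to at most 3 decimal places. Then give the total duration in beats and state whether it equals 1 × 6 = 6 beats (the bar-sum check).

1) 0.0ms=0b +900.0ms=3/2b
2) 900.0ms=3/2b +900.0ms=3/2b
3) 1800.0ms=3b +900.0ms=3/2b
4) 2700.0ms=9/2b +900.0ms=3/2b
Σ=6b of 6 (100bpm 6/8) — PASS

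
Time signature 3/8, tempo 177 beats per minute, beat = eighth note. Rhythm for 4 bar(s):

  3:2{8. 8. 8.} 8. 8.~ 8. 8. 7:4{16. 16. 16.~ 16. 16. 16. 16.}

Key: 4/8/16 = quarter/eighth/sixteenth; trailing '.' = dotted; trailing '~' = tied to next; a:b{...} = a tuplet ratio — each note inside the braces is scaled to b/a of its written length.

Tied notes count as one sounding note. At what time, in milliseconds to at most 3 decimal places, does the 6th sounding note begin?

1. 0.0ms @ 0 + 338.983ms (1)
2. 338.983ms @ 1 + 338.983ms (1)
3. 677.966ms @ 2 + 338.983ms (1)
4. 1016.949ms @ 3 + 508.475ms (3/2)
5. 1525.424ms @ 9/2 + 1016.949ms (3)
6. 2542.373ms @ 15/2 + 508.475ms (3/2)
7. 3050.847ms @ 9 + 145.278ms (3/7)
8. 3196.126ms @ 66/7 + 145.278ms (3/7)
9. 3341.404ms @ 69/7 + 290.557ms (6/7)
10. 3631.961ms @ 75/7 + 145.278ms (3/7)
11. 3777.24ms @ 78/7 + 145.278ms (3/7)
12. 3922.518ms @ 81/7 + 145.278ms (3/7)

note 6 onset = 15/2b = 2542.373ms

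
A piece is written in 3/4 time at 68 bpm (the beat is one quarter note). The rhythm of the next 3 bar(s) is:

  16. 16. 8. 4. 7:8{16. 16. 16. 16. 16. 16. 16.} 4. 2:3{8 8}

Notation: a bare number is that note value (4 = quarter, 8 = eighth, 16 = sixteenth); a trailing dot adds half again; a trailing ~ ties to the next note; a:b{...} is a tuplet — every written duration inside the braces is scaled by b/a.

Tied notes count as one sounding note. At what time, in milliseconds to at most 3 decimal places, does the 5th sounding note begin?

1. 0.0ms @ 0 + 330.882ms (3/8)
2. 330.882ms @ 3/8 + 330.882ms (3/8)
3. 661.765ms @ 3/4 + 661.765ms (3/4)
4. 1323.529ms @ 3/2 + 1323.529ms (3/2)
5. 2647.059ms @ 3 + 378.151ms (3/7)
6. 3025.21ms @ 24/7 + 378.151ms (3/7)
7. 3403.361ms @ 27/7 + 378.151ms (3/7)
8. 3781.513ms @ 30/7 + 378.151ms (3/7)
9. 4159.664ms @ 33/7 + 378.151ms (3/7)
10. 4537.815ms @ 36/7 + 378.151ms (3/7)
11. 4915.966ms @ 39/7 + 378.151ms (3/7)
12. 5294.118ms @ 6 + 1323.529ms (3/2)
13. 6617.647ms @ 15/2 + 661.765ms (3/4)
14. 7279.412ms @ 33/4 + 661.765ms (3/4)

note 5 onset = 3b = 2647.059ms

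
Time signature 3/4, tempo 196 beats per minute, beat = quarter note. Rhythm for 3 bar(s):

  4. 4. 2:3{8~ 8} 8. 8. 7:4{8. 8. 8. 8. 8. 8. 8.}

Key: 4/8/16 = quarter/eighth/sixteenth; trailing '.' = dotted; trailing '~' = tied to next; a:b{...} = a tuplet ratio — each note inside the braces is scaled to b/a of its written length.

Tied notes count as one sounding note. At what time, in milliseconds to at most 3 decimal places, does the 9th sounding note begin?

note 9 onset = 51/7b = 2230.321ms

1. 0.0ms @ 0 + 459.184ms (3/2)
2. 459.184ms @ 3/2 + 459.184ms (3/2)
3. 918.367ms @ 3 + 459.184ms (3/2)
4. 1377.551ms @ 9/2 + 229.592ms (3/4)
5. 1607.143ms @ 21/4 + 229.592ms (3/4)
6. 1836.735ms @ 6 + 131.195ms (3/7)
7. 1967.93ms @ 45/7 + 131.195ms (3/7)
8. 2099.125ms @ 48/7 + 131.195ms (3/7)
9. 2230.321ms @ 51/7 + 131.195ms (3/7)
10. 2361.516ms @ 54/7 + 131.195ms (3/7)
11. 2492.711ms @ 57/7 + 131.195ms (3/7)
12. 2623.907ms @ 60/7 + 131.195ms (3/7)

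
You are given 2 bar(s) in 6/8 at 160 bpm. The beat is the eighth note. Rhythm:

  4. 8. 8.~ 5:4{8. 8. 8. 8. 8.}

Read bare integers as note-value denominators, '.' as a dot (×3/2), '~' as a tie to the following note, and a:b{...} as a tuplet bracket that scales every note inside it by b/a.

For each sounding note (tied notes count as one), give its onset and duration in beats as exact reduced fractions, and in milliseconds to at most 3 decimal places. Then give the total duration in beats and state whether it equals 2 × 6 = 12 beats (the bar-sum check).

1) 0.0ms=0b +1125.0ms=3b
2) 1125.0ms=3b +562.5ms=3/2b
3) 1687.5ms=9/2b +1012.5ms=27/10b
4) 2700.0ms=36/5b +450.0ms=6/5b
5) 3150.0ms=42/5b +450.0ms=6/5b
6) 3600.0ms=48/5b +450.0ms=6/5b
7) 4050.0ms=54/5b +450.0ms=6/5b
Σ=12b of 12 (160bpm 6/8) — PASS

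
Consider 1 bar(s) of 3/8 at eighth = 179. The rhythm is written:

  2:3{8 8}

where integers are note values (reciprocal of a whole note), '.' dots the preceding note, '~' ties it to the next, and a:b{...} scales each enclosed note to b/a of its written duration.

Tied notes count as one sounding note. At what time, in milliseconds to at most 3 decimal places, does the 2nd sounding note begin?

1. 0.0ms @ 0 + 502.793ms (3/2)
2. 502.793ms @ 3/2 + 502.793ms (3/2)

note 2 onset = 3/2b = 502.793ms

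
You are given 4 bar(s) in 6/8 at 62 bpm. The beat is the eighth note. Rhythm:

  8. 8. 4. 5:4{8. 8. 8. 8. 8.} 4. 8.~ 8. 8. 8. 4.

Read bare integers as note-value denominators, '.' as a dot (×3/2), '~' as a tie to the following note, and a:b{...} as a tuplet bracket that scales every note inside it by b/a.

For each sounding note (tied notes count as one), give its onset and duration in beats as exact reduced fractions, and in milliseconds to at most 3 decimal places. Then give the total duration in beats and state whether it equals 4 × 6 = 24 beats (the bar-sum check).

1) 0.0ms=0b +1451.613ms=3/2b
2) 1451.613ms=3/2b +1451.613ms=3/2b
3) 2903.226ms=3b +2903.226ms=3b
4) 5806.452ms=6b +1161.29ms=6/5b
5) 6967.742ms=36/5b +1161.29ms=6/5b
6) 8129.032ms=42/5b +1161.29ms=6/5b
7) 9290.323ms=48/5b +1161.29ms=6/5b
8) 10451.613ms=54/5b +1161.29ms=6/5b
9) 11612.903ms=12b +2903.226ms=3b
10) 14516.129ms=15b +2903.226ms=3b
11) 17419.355ms=18b +1451.613ms=3/2b
12) 18870.968ms=39/2b +1451.613ms=3/2b
13) 20322.581ms=21b +2903.226ms=3b
Σ=24b of 24 (62bpm 6/8) — PASS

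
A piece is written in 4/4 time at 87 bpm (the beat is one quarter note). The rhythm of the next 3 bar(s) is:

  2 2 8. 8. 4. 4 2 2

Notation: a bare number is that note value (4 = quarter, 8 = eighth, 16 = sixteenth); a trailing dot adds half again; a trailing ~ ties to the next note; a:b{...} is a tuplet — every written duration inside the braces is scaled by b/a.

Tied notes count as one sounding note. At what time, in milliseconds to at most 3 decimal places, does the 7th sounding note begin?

note 7 onset = 8b = 5517.241ms

1. 0.0ms @ 0 + 1379.31ms (2)
2. 1379.31ms @ 2 + 1379.31ms (2)
3. 2758.621ms @ 4 + 517.241ms (3/4)
4. 3275.862ms @ 19/4 + 517.241ms (3/4)
5. 3793.103ms @ 11/2 + 1034.483ms (3/2)
6. 4827.586ms @ 7 + 689.655ms (1)
7. 5517.241ms @ 8 + 1379.31ms (2)
8. 6896.552ms @ 10 + 1379.31ms (2)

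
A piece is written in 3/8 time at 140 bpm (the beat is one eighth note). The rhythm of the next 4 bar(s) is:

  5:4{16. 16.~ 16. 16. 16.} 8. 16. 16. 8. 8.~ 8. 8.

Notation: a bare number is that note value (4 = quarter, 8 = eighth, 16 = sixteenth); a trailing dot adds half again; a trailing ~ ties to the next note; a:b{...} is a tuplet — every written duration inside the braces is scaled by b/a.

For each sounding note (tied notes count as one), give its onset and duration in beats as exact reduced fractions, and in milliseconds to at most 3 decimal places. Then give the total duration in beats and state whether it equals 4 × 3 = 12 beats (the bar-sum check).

1) 0.0ms=0b +257.143ms=3/5b
2) 257.143ms=3/5b +514.286ms=6/5b
3) 771.429ms=9/5b +257.143ms=3/5b
4) 1028.571ms=12/5b +257.143ms=3/5b
5) 1285.714ms=3b +642.857ms=3/2b
6) 1928.571ms=9/2b +321.429ms=3/4b
7) 2250.0ms=21/4b +321.429ms=3/4b
8) 2571.429ms=6b +642.857ms=3/2b
9) 3214.286ms=15/2b +1285.714ms=3b
10) 4500.0ms=21/2b +642.857ms=3/2b
Σ=12b of 12 (140bpm 3/8) — PASS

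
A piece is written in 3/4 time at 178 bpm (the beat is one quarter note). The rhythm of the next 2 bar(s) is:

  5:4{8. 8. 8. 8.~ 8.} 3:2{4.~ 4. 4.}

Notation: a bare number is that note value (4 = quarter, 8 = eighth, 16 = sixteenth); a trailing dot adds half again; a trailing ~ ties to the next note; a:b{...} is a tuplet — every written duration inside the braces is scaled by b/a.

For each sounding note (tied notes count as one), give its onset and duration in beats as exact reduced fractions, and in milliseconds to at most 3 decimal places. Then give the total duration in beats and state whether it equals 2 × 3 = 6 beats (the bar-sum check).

1) 0.0ms=0b +202.247ms=3/5b
2) 202.247ms=3/5b +202.247ms=3/5b
3) 404.494ms=6/5b +202.247ms=3/5b
4) 606.742ms=9/5b +404.494ms=6/5b
5) 1011.236ms=3b +674.157ms=2b
6) 1685.393ms=5b +337.079ms=1b
Σ=6b of 6 (178bpm 3/4) — PASS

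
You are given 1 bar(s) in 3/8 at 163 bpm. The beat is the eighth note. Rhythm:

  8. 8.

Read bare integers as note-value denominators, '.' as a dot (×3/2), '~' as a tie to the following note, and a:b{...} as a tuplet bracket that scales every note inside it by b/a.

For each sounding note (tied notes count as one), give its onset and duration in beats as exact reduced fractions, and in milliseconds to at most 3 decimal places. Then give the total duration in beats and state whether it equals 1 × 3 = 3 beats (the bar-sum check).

1) 0.0ms=0b +552.147ms=3/2b
2) 552.147ms=3/2b +552.147ms=3/2b
Σ=3b of 3 (163bpm 3/8) — PASS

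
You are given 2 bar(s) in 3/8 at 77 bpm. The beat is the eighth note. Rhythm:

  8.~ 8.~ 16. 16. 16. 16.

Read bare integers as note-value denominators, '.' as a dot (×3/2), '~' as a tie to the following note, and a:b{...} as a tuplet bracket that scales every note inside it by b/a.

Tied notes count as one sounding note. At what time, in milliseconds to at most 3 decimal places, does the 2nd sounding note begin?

1. 0.0ms @ 0 + 2922.078ms (15/4)
2. 2922.078ms @ 15/4 + 584.416ms (3/4)
3. 3506.494ms @ 9/2 + 584.416ms (3/4)
4. 4090.909ms @ 21/4 + 584.416ms (3/4)

note 2 onset = 15/4b = 2922.078ms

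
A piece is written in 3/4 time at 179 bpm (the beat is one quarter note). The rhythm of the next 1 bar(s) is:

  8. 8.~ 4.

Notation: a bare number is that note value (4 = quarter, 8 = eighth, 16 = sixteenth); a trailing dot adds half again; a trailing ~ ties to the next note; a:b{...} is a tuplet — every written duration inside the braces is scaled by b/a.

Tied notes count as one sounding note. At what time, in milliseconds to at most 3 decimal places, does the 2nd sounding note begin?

1. 0.0ms @ 0 + 251.397ms (3/4)
2. 251.397ms @ 3/4 + 754.19ms (9/4)

note 2 onset = 3/4b = 251.397ms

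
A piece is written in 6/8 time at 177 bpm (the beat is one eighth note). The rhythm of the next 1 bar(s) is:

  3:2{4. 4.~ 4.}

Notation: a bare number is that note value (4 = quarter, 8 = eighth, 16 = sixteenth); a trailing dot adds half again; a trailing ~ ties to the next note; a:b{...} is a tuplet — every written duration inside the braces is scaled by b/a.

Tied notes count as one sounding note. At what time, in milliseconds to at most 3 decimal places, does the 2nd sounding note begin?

note 2 onset = 2b = 677.966ms

1. 0.0ms @ 0 + 677.966ms (2)
2. 677.966ms @ 2 + 1355.932ms (4)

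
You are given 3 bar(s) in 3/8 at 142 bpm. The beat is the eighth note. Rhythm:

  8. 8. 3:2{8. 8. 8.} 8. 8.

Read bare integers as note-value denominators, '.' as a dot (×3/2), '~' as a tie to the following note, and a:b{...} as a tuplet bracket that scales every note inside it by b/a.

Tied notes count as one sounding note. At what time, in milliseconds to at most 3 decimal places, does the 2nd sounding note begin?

1. 0.0ms @ 0 + 633.803ms (3/2)
2. 633.803ms @ 3/2 + 633.803ms (3/2)
3. 1267.606ms @ 3 + 422.535ms (1)
4. 1690.141ms @ 4 + 422.535ms (1)
5. 2112.676ms @ 5 + 422.535ms (1)
6. 2535.211ms @ 6 + 633.803ms (3/2)
7. 3169.014ms @ 15/2 + 633.803ms (3/2)

note 2 onset = 3/2b = 633.803ms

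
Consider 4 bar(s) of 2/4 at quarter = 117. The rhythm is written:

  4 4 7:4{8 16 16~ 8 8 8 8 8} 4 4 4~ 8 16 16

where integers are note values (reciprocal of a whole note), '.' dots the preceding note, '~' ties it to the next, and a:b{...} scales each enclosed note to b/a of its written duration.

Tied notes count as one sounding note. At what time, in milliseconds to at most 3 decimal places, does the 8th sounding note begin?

note 8 onset = 24/7b = 1758.242ms

1. 0.0ms @ 0 + 512.821ms (1)
2. 512.821ms @ 1 + 512.821ms (1)
3. 1025.641ms @ 2 + 146.52ms (2/7)
4. 1172.161ms @ 16/7 + 73.26ms (1/7)
5. 1245.421ms @ 17/7 + 219.78ms (3/7)
6. 1465.201ms @ 20/7 + 146.52ms (2/7)
7. 1611.722ms @ 22/7 + 146.52ms (2/7)
8. 1758.242ms @ 24/7 + 146.52ms (2/7)
9. 1904.762ms @ 26/7 + 146.52ms (2/7)
10. 2051.282ms @ 4 + 512.821ms (1)
11. 2564.103ms @ 5 + 512.821ms (1)
12. 3076.923ms @ 6 + 769.231ms (3/2)
13. 3846.154ms @ 15/2 + 128.205ms (1/4)
14. 3974.359ms @ 31/4 + 128.205ms (1/4)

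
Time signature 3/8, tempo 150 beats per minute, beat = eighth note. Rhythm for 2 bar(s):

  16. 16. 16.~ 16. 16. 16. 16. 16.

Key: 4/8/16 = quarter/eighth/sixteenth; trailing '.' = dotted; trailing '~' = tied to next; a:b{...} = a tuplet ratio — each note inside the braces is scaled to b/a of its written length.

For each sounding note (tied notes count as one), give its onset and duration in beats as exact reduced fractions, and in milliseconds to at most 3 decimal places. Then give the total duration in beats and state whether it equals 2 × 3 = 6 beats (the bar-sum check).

1) 0.0ms=0b +300.0ms=3/4b
2) 300.0ms=3/4b +300.0ms=3/4b
3) 600.0ms=3/2b +600.0ms=3/2b
4) 1200.0ms=3b +300.0ms=3/4b
5) 1500.0ms=15/4b +300.0ms=3/4b
6) 1800.0ms=9/2b +300.0ms=3/4b
7) 2100.0ms=21/4b +300.0ms=3/4b
Σ=6b of 6 (150bpm 3/8) — PASS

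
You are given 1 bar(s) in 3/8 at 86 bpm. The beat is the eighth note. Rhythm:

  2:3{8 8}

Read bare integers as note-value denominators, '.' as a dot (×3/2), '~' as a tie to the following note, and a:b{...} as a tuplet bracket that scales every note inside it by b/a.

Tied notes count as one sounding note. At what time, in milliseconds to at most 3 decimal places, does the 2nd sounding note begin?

1. 0.0ms @ 0 + 1046.512ms (3/2)
2. 1046.512ms @ 3/2 + 1046.512ms (3/2)

note 2 onset = 3/2b = 1046.512ms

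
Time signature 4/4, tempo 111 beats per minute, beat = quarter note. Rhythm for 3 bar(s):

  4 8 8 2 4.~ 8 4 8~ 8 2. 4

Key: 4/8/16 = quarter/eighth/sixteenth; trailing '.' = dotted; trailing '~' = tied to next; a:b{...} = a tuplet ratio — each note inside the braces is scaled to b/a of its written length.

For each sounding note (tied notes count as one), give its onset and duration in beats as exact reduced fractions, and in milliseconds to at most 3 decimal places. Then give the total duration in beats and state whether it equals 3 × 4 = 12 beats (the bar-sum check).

1) 0.0ms=0b +540.541ms=1b
2) 540.541ms=1b +270.27ms=1/2b
3) 810.811ms=3/2b +270.27ms=1/2b
4) 1081.081ms=2b +1081.081ms=2b
5) 2162.162ms=4b +1081.081ms=2b
6) 3243.243ms=6b +540.541ms=1b
7) 3783.784ms=7b +540.541ms=1b
8) 4324.324ms=8b +1621.622ms=3b
9) 5945.946ms=11b +540.541ms=1b
Σ=12b of 12 (111bpm 4/4) — PASS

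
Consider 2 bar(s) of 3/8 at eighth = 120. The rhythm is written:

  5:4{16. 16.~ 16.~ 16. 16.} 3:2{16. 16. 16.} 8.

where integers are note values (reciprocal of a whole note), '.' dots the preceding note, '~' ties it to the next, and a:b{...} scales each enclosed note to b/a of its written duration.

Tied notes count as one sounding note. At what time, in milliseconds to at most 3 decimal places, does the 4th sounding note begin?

note 4 onset = 3b = 1500.0ms

1. 0.0ms @ 0 + 300.0ms (3/5)
2. 300.0ms @ 3/5 + 900.0ms (9/5)
3. 1200.0ms @ 12/5 + 300.0ms (3/5)
4. 1500.0ms @ 3 + 250.0ms (1/2)
5. 1750.0ms @ 7/2 + 250.0ms (1/2)
6. 2000.0ms @ 4 + 250.0ms (1/2)
7. 2250.0ms @ 9/2 + 750.0ms (3/2)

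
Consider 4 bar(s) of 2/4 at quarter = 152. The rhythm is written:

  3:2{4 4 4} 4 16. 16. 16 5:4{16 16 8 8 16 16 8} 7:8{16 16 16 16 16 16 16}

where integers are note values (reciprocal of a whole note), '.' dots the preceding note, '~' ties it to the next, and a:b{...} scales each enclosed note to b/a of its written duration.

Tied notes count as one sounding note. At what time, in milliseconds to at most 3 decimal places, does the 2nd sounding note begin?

1. 0.0ms @ 0 + 263.158ms (2/3)
2. 263.158ms @ 2/3 + 263.158ms (2/3)
3. 526.316ms @ 4/3 + 263.158ms (2/3)
4. 789.474ms @ 2 + 394.737ms (1)
5. 1184.211ms @ 3 + 148.026ms (3/8)
6. 1332.237ms @ 27/8 + 148.026ms (3/8)
7. 1480.263ms @ 15/4 + 98.684ms (1/4)
8. 1578.947ms @ 4 + 78.947ms (1/5)
9. 1657.895ms @ 21/5 + 78.947ms (1/5)
10. 1736.842ms @ 22/5 + 157.895ms (2/5)
11. 1894.737ms @ 24/5 + 157.895ms (2/5)
12. 2052.632ms @ 26/5 + 78.947ms (1/5)
13. 2131.579ms @ 27/5 + 78.947ms (1/5)
14. 2210.526ms @ 28/5 + 157.895ms (2/5)
15. 2368.421ms @ 6 + 112.782ms (2/7)
16. 2481.203ms @ 44/7 + 112.782ms (2/7)
17. 2593.985ms @ 46/7 + 112.782ms (2/7)
18. 2706.767ms @ 48/7 + 112.782ms (2/7)
19. 2819.549ms @ 50/7 + 112.782ms (2/7)
20. 2932.331ms @ 52/7 + 112.782ms (2/7)
21. 3045.113ms @ 54/7 + 112.782ms (2/7)

note 2 onset = 2/3b = 263.158ms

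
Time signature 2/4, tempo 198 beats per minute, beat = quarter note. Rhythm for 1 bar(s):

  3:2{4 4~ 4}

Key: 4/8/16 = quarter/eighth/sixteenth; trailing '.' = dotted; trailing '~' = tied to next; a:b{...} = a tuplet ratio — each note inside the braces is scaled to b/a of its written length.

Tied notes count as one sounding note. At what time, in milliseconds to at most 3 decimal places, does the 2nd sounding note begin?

1. 0.0ms @ 0 + 202.02ms (2/3)
2. 202.02ms @ 2/3 + 404.04ms (4/3)

note 2 onset = 2/3b = 202.02ms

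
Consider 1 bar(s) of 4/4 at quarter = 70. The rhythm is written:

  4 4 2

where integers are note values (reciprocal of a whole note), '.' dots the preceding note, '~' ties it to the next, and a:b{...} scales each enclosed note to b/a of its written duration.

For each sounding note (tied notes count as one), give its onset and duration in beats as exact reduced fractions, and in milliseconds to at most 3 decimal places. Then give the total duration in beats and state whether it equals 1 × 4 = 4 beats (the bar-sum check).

1) 0.0ms=0b +857.143ms=1b
2) 857.143ms=1b +857.143ms=1b
3) 1714.286ms=2b +1714.286ms=2b
Σ=4b of 4 (70bpm 4/4) — PASS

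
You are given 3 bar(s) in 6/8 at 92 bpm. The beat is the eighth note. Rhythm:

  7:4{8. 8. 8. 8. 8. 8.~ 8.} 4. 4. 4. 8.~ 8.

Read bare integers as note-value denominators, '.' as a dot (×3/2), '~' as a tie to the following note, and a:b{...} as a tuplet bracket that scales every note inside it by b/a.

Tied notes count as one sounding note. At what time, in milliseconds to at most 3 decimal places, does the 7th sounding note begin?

note 7 onset = 6b = 3913.043ms

1. 0.0ms @ 0 + 559.006ms (6/7)
2. 559.006ms @ 6/7 + 559.006ms (6/7)
3. 1118.012ms @ 12/7 + 559.006ms (6/7)
4. 1677.019ms @ 18/7 + 559.006ms (6/7)
5. 2236.025ms @ 24/7 + 559.006ms (6/7)
6. 2795.031ms @ 30/7 + 1118.012ms (12/7)
7. 3913.043ms @ 6 + 1956.522ms (3)
8. 5869.565ms @ 9 + 1956.522ms (3)
9. 7826.087ms @ 12 + 1956.522ms (3)
10. 9782.609ms @ 15 + 1956.522ms (3)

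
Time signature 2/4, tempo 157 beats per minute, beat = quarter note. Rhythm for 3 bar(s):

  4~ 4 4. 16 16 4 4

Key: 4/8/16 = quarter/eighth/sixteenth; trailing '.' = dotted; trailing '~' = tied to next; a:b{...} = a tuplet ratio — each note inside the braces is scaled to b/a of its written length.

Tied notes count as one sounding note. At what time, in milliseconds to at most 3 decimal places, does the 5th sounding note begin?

note 5 onset = 4b = 1528.662ms

1. 0.0ms @ 0 + 764.331ms (2)
2. 764.331ms @ 2 + 573.248ms (3/2)
3. 1337.58ms @ 7/2 + 95.541ms (1/4)
4. 1433.121ms @ 15/4 + 95.541ms (1/4)
5. 1528.662ms @ 4 + 382.166ms (1)
6. 1910.828ms @ 5 + 382.166ms (1)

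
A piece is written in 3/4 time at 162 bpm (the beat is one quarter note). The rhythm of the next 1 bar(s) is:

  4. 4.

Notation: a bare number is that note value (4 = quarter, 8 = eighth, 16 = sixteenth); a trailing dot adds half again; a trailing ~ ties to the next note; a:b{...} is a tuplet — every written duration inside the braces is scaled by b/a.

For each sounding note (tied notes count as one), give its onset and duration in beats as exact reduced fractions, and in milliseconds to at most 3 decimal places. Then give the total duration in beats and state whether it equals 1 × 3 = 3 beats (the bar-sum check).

1) 0.0ms=0b +555.556ms=3/2b
2) 555.556ms=3/2b +555.556ms=3/2b
Σ=3b of 3 (162bpm 3/4) — PASS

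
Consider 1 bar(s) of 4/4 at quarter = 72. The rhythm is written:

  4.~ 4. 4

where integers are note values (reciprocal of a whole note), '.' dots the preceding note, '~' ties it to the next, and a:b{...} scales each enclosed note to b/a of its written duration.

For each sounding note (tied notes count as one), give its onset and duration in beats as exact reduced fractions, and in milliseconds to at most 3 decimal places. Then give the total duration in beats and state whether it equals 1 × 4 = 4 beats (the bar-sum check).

1) 0.0ms=0b +2500.0ms=3b
2) 2500.0ms=3b +833.333ms=1b
Σ=4b of 4 (72bpm 4/4) — PASS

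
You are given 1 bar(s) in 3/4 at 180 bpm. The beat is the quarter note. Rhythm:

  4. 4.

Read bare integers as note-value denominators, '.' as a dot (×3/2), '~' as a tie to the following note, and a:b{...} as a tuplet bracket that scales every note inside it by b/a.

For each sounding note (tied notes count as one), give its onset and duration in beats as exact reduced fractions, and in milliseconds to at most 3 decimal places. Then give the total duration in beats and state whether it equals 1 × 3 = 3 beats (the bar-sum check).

1) 0.0ms=0b +500.0ms=3/2b
2) 500.0ms=3/2b +500.0ms=3/2b
Σ=3b of 3 (180bpm 3/4) — PASS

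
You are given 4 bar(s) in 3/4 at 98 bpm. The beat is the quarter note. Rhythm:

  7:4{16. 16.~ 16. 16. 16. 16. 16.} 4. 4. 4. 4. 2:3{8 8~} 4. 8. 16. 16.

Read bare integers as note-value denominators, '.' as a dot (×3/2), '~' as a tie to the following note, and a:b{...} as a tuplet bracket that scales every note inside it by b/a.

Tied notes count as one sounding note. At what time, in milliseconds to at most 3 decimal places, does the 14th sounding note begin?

1. 0.0ms @ 0 + 131.195ms (3/14)
2. 131.195ms @ 3/14 + 262.391ms (3/7)
3. 393.586ms @ 9/14 + 131.195ms (3/14)
4. 524.781ms @ 6/7 + 131.195ms (3/14)
5. 655.977ms @ 15/14 + 131.195ms (3/14)
6. 787.172ms @ 9/7 + 131.195ms (3/14)
7. 918.367ms @ 3/2 + 918.367ms (3/2)
8. 1836.735ms @ 3 + 918.367ms (3/2)
9. 2755.102ms @ 9/2 + 918.367ms (3/2)
10. 3673.469ms @ 6 + 918.367ms (3/2)
11. 4591.837ms @ 15/2 + 459.184ms (3/4)
12. 5051.02ms @ 33/4 + 1377.551ms (9/4)
13. 6428.571ms @ 21/2 + 459.184ms (3/4)
14. 6887.755ms @ 45/4 + 229.592ms (3/8)
15. 7117.347ms @ 93/8 + 229.592ms (3/8)

note 14 onset = 45/4b = 6887.755ms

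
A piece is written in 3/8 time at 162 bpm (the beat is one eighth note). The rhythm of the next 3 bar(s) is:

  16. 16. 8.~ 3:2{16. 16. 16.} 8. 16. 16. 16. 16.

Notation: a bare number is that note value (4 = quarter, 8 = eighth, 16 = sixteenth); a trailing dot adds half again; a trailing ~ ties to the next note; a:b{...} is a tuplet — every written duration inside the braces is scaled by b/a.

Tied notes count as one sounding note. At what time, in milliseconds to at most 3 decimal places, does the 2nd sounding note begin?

1. 0.0ms @ 0 + 277.778ms (3/4)
2. 277.778ms @ 3/4 + 277.778ms (3/4)
3. 555.556ms @ 3/2 + 740.741ms (2)
4. 1296.296ms @ 7/2 + 185.185ms (1/2)
5. 1481.481ms @ 4 + 185.185ms (1/2)
6. 1666.667ms @ 9/2 + 555.556ms (3/2)
7. 2222.222ms @ 6 + 277.778ms (3/4)
8. 2500.0ms @ 27/4 + 277.778ms (3/4)
9. 2777.778ms @ 15/2 + 277.778ms (3/4)
10. 3055.556ms @ 33/4 + 277.778ms (3/4)

note 2 onset = 3/4b = 277.778ms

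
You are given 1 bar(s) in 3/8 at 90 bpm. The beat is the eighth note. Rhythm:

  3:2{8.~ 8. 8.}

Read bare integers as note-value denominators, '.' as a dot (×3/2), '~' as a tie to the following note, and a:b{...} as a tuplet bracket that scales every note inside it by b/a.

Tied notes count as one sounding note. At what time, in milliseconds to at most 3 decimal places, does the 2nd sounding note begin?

note 2 onset = 2b = 1333.333ms

1. 0.0ms @ 0 + 1333.333ms (2)
2. 1333.333ms @ 2 + 666.667ms (1)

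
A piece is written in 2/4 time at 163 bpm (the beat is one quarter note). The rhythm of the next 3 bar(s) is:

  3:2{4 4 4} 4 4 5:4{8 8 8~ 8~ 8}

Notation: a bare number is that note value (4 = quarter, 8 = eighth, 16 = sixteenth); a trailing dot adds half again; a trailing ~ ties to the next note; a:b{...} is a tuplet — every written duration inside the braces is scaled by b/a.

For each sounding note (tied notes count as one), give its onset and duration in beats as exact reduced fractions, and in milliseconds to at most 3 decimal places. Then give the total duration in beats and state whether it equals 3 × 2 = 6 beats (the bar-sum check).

1) 0.0ms=0b +245.399ms=2/3b
2) 245.399ms=2/3b +245.399ms=2/3b
3) 490.798ms=4/3b +245.399ms=2/3b
4) 736.196ms=2b +368.098ms=1b
5) 1104.294ms=3b +368.098ms=1b
6) 1472.393ms=4b +147.239ms=2/5b
7) 1619.632ms=22/5b +147.239ms=2/5b
8) 1766.871ms=24/5b +441.718ms=6/5b
Σ=6b of 6 (163bpm 2/4) — PASS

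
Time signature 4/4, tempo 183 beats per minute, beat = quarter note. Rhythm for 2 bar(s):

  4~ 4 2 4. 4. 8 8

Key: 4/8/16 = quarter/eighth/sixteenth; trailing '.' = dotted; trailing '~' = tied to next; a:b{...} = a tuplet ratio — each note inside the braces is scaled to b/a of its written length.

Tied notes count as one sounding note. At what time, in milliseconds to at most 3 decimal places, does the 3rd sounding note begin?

1. 0.0ms @ 0 + 655.738ms (2)
2. 655.738ms @ 2 + 655.738ms (2)
3. 1311.475ms @ 4 + 491.803ms (3/2)
4. 1803.279ms @ 11/2 + 491.803ms (3/2)
5. 2295.082ms @ 7 + 163.934ms (1/2)
6. 2459.016ms @ 15/2 + 163.934ms (1/2)

note 3 onset = 4b = 1311.475ms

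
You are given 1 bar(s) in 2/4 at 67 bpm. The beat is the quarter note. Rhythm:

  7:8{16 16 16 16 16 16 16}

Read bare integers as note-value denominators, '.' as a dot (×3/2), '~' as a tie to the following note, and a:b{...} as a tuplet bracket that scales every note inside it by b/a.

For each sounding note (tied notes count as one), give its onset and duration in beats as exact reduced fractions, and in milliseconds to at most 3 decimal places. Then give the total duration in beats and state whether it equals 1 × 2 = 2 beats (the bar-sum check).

1) 0.0ms=0b +255.864ms=2/7b
2) 255.864ms=2/7b +255.864ms=2/7b
3) 511.727ms=4/7b +255.864ms=2/7b
4) 767.591ms=6/7b +255.864ms=2/7b
5) 1023.454ms=8/7b +255.864ms=2/7b
6) 1279.318ms=10/7b +255.864ms=2/7b
7) 1535.181ms=12/7b +255.864ms=2/7b
Σ=2b of 2 (67bpm 2/4) — PASS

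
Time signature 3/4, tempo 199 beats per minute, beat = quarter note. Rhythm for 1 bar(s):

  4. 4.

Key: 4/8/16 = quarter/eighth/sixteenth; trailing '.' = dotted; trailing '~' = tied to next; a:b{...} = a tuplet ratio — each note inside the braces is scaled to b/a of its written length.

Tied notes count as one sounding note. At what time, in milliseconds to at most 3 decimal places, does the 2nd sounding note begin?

1. 0.0ms @ 0 + 452.261ms (3/2)
2. 452.261ms @ 3/2 + 452.261ms (3/2)

note 2 onset = 3/2b = 452.261ms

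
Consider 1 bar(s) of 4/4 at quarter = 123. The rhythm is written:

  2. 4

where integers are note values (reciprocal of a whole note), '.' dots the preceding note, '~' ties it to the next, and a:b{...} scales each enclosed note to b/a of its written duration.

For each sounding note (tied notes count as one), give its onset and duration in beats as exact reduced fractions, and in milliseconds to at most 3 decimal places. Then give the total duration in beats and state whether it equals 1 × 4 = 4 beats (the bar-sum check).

1) 0.0ms=0b +1463.415ms=3b
2) 1463.415ms=3b +487.805ms=1b
Σ=4b of 4 (123bpm 4/4) — PASS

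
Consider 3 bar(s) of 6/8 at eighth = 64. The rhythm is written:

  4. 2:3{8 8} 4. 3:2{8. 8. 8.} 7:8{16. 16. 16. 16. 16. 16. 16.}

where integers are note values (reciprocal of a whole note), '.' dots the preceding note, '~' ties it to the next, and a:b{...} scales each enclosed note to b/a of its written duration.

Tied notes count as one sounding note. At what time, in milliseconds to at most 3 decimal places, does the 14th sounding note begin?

1. 0.0ms @ 0 + 2812.5ms (3)
2. 2812.5ms @ 3 + 1406.25ms (3/2)
3. 4218.75ms @ 9/2 + 1406.25ms (3/2)
4. 5625.0ms @ 6 + 2812.5ms (3)
5. 8437.5ms @ 9 + 937.5ms (1)
6. 9375.0ms @ 10 + 937.5ms (1)
7. 10312.5ms @ 11 + 937.5ms (1)
8. 11250.0ms @ 12 + 803.571ms (6/7)
9. 12053.571ms @ 90/7 + 803.571ms (6/7)
10. 12857.143ms @ 96/7 + 803.571ms (6/7)
11. 13660.714ms @ 102/7 + 803.571ms (6/7)
12. 14464.286ms @ 108/7 + 803.571ms (6/7)
13. 15267.857ms @ 114/7 + 803.571ms (6/7)
14. 16071.429ms @ 120/7 + 803.571ms (6/7)

note 14 onset = 120/7b = 16071.429ms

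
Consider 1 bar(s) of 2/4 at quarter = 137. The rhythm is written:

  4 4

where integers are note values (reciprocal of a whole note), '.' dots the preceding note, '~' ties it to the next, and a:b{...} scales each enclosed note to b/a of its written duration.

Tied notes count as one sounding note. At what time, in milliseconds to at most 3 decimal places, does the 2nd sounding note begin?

1. 0.0ms @ 0 + 437.956ms (1)
2. 437.956ms @ 1 + 437.956ms (1)

note 2 onset = 1b = 437.956ms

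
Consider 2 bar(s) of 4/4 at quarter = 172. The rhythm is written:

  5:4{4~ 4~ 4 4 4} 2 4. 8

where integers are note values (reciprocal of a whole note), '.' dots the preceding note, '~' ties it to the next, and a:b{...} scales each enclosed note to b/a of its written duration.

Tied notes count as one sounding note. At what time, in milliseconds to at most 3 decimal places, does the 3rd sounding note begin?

note 3 onset = 16/5b = 1116.279ms

1. 0.0ms @ 0 + 837.209ms (12/5)
2. 837.209ms @ 12/5 + 279.07ms (4/5)
3. 1116.279ms @ 16/5 + 279.07ms (4/5)
4. 1395.349ms @ 4 + 697.674ms (2)
5. 2093.023ms @ 6 + 523.256ms (3/2)
6. 2616.279ms @ 15/2 + 174.419ms (1/2)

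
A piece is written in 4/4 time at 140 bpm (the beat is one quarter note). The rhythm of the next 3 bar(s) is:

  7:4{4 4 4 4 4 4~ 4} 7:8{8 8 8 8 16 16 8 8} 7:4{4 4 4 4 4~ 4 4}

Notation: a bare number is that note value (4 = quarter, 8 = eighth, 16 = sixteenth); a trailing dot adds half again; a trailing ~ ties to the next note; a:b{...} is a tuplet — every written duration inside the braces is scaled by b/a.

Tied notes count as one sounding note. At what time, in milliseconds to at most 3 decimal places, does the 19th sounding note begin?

note 19 onset = 72/7b = 4408.163ms

1. 0.0ms @ 0 + 244.898ms (4/7)
2. 244.898ms @ 4/7 + 244.898ms (4/7)
3. 489.796ms @ 8/7 + 244.898ms (4/7)
4. 734.694ms @ 12/7 + 244.898ms (4/7)
5. 979.592ms @ 16/7 + 244.898ms (4/7)
6. 1224.49ms @ 20/7 + 489.796ms (8/7)
7. 1714.286ms @ 4 + 244.898ms (4/7)
8. 1959.184ms @ 32/7 + 244.898ms (4/7)
9. 2204.082ms @ 36/7 + 244.898ms (4/7)
10. 2448.98ms @ 40/7 + 244.898ms (4/7)
11. 2693.878ms @ 44/7 + 122.449ms (2/7)
12. 2816.327ms @ 46/7 + 122.449ms (2/7)
13. 2938.776ms @ 48/7 + 244.898ms (4/7)
14. 3183.673ms @ 52/7 + 244.898ms (4/7)
15. 3428.571ms @ 8 + 244.898ms (4/7)
16. 3673.469ms @ 60/7 + 244.898ms (4/7)
17. 3918.367ms @ 64/7 + 244.898ms (4/7)
18. 4163.265ms @ 68/7 + 244.898ms (4/7)
19. 4408.163ms @ 72/7 + 489.796ms (8/7)
20. 4897.959ms @ 80/7 + 244.898ms (4/7)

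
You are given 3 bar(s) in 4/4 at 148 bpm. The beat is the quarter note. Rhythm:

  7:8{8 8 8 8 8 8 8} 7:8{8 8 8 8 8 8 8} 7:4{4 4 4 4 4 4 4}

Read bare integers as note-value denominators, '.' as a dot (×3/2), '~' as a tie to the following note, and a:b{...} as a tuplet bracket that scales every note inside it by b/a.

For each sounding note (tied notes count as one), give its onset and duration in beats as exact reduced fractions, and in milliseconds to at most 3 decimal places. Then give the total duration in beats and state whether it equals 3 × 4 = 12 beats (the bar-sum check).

1) 0.0ms=0b +231.66ms=4/7b
2) 231.66ms=4/7b +231.66ms=4/7b
3) 463.32ms=8/7b +231.66ms=4/7b
4) 694.981ms=12/7b +231.66ms=4/7b
5) 926.641ms=16/7b +231.66ms=4/7b
6) 1158.301ms=20/7b +231.66ms=4/7b
7) 1389.961ms=24/7b +231.66ms=4/7b
8) 1621.622ms=4b +231.66ms=4/7b
9) 1853.282ms=32/7b +231.66ms=4/7b
10) 2084.942ms=36/7b +231.66ms=4/7b
11) 2316.602ms=40/7b +231.66ms=4/7b
12) 2548.263ms=44/7b +231.66ms=4/7b
13) 2779.923ms=48/7b +231.66ms=4/7b
14) 3011.583ms=52/7b +231.66ms=4/7b
15) 3243.243ms=8b +231.66ms=4/7b
16) 3474.903ms=60/7b +231.66ms=4/7b
17) 3706.564ms=64/7b +231.66ms=4/7b
18) 3938.224ms=68/7b +231.66ms=4/7b
19) 4169.884ms=72/7b +231.66ms=4/7b
20) 4401.544ms=76/7b +231.66ms=4/7b
21) 4633.205ms=80/7b +231.66ms=4/7b
Σ=12b of 12 (148bpm 4/4) — PASS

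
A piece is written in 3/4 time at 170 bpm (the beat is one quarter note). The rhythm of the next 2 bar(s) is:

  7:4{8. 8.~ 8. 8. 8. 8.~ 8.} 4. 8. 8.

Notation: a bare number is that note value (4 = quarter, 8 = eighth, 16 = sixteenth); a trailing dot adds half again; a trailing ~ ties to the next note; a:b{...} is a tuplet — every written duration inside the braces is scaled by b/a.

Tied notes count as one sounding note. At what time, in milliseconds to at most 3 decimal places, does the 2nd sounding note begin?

1. 0.0ms @ 0 + 151.261ms (3/7)
2. 151.261ms @ 3/7 + 302.521ms (6/7)
3. 453.782ms @ 9/7 + 151.261ms (3/7)
4. 605.042ms @ 12/7 + 151.261ms (3/7)
5. 756.303ms @ 15/7 + 302.521ms (6/7)
6. 1058.824ms @ 3 + 529.412ms (3/2)
7. 1588.235ms @ 9/2 + 264.706ms (3/4)
8. 1852.941ms @ 21/4 + 264.706ms (3/4)

note 2 onset = 3/7b = 151.261ms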